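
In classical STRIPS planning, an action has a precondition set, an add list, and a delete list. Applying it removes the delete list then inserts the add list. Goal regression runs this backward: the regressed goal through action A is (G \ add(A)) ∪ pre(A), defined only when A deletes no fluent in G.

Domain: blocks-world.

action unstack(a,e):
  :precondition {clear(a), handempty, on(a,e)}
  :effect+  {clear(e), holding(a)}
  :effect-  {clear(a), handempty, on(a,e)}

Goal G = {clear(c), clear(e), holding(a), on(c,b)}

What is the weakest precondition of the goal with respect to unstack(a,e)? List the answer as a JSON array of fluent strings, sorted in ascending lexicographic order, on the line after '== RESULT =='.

Regress:
  G ∩ del = {}  (empty — regression defined)
  G \ add = {clear(c), clear(e), holding(a), on(c,b)} \ {clear(e), holding(a)} = {clear(c), on(c,b)}
  ∪ pre   = {clear(c), on(c,b)} ∪ {clear(a), handempty, on(a,e)}
          = {clear(a), clear(c), handempty, on(a,e), on(c,b)}

== RESULT ==
["clear(a)", "clear(c)", "handempty", "on(a,e)", "on(c,b)"]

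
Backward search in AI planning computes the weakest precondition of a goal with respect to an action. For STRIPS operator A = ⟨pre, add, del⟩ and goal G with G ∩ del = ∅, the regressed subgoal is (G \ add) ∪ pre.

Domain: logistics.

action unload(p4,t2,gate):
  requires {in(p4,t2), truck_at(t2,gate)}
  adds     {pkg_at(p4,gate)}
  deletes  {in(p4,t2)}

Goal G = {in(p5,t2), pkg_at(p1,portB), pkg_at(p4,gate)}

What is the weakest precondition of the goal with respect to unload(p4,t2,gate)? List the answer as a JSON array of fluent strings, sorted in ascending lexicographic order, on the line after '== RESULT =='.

Compute (G \ add) ∪ pre:
  G ∩ del = {}  (empty — regression defined)
  G \ add = {in(p5,t2), pkg_at(p1,portB), pkg_at(p4,gate)} \ {pkg_at(p4,gate)} = {in(p5,t2), pkg_at(p1,portB)}
  ∪ pre   = {in(p5,t2), pkg_at(p1,portB)} ∪ {in(p4,t2), truck_at(t2,gate)}
          = {in(p4,t2), in(p5,t2), pkg_at(p1,portB), truck_at(t2,gate)}

== RESULT ==
["in(p4,t2)", "in(p5,t2)", "pkg_at(p1,portB)", "truck_at(t2,gate)"]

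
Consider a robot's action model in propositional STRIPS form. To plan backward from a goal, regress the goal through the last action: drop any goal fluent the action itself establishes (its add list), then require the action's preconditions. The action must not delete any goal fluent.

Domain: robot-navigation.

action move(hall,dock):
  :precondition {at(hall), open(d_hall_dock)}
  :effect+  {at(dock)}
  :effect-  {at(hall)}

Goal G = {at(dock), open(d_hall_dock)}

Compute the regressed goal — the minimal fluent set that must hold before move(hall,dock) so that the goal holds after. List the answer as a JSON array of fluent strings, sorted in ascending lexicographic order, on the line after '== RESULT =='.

Regress:
  G ∩ del = {}  (empty — regression defined)
  G \ add = {at(dock), open(d_hall_dock)} \ {at(dock)} = {open(d_hall_dock)}
  ∪ pre   = {open(d_hall_dock)} ∪ {at(hall), open(d_hall_dock)}
          = {at(hall), open(d_hall_dock)}

== RESULT ==
["at(hall)", "open(d_hall_dock)"]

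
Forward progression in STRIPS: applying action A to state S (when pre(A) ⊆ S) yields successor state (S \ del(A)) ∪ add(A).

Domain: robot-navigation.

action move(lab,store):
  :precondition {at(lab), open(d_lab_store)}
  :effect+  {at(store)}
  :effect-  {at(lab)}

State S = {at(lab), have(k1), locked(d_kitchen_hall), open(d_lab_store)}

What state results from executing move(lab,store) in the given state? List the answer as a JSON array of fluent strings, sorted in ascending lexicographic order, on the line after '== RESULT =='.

Progress:
  pre ⊆ S: {at(lab), open(d_lab_store)} ⊆ S  — applicable
  S \ del = {have(k1), locked(d_kitchen_hall), open(d_lab_store)}
  ∪ add   = {at(store), have(k1), locked(d_kitchen_hall), open(d_lab_store)}

== RESULT ==
["at(store)", "have(k1)", "locked(d_kitchen_hall)", "open(d_lab_store)"]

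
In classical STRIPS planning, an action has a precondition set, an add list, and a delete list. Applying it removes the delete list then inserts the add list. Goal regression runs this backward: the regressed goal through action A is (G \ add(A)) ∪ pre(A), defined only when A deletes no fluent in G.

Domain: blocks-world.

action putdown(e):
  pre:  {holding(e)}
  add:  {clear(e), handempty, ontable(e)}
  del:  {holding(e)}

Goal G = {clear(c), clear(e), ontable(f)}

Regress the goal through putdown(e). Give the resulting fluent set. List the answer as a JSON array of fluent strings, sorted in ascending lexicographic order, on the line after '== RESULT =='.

Regress:
  G ∩ del = {}  (empty — regression defined)
  G \ add = {clear(c), clear(e), ontable(f)} \ {clear(e), handempty, ontable(e)} = {clear(c), ontable(f)}
  ∪ pre   = {clear(c), ontable(f)} ∪ {holding(e)}
          = {clear(c), holding(e), ontable(f)}

== RESULT ==
["clear(c)", "holding(e)", "ontable(f)"]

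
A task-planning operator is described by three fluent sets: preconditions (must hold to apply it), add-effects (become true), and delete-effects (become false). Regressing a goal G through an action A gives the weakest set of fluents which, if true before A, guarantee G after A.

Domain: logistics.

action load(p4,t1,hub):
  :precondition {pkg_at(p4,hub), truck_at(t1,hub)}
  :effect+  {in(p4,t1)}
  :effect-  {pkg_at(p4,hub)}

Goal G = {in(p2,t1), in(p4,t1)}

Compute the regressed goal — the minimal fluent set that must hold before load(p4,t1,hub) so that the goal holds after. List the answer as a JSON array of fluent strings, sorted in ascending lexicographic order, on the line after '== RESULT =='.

Regress:
  G ∩ del = {}  (empty — regression defined)
  G \ add = {in(p2,t1), in(p4,t1)} \ {in(p4,t1)} = {in(p2,t1)}
  ∪ pre   = {in(p2,t1)} ∪ {pkg_at(p4,hub), truck_at(t1,hub)}
          = {in(p2,t1), pkg_at(p4,hub), truck_at(t1,hub)}

== RESULT ==
["in(p2,t1)", "pkg_at(p4,hub)", "truck_at(t1,hub)"]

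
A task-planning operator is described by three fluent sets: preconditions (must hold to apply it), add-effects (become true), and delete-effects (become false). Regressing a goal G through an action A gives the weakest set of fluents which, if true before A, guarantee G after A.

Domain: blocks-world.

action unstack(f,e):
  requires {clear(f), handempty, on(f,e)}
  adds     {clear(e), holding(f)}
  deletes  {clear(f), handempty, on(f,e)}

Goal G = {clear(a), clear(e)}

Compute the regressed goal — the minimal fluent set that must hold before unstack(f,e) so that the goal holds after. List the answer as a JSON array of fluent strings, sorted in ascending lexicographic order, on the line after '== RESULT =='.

Compute (G \ add) ∪ pre:
  G ∩ del = {}  (empty — regression defined)
  G \ add = {clear(a), clear(e)} \ {clear(e), holding(f)} = {clear(a)}
  ∪ pre   = {clear(a)} ∪ {clear(f), handempty, on(f,e)}
          = {clear(a), clear(f), handempty, on(f,e)}

== RESULT ==
["clear(a)", "clear(f)", "handempty", "on(f,e)"]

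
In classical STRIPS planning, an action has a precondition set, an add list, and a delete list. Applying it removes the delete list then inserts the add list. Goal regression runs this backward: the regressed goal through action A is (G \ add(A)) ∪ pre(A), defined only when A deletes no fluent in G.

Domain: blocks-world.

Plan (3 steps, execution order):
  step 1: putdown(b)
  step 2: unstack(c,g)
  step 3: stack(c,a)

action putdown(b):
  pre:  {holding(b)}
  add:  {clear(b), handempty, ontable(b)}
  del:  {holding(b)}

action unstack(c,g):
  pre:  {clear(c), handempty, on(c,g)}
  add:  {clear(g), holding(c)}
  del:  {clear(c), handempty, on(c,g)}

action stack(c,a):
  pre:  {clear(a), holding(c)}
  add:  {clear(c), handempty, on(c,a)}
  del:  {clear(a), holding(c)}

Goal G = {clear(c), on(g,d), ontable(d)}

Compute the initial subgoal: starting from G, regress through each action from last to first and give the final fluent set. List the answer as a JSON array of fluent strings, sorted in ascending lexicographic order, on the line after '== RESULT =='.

Work backward from the goal:
  through step 3 (stack(c,a)): drop {clear(c)}, keep {on(g,d), ontable(d)}, require {clear(a), holding(c)}
    → {clear(a), holding(c), on(g,d), ontable(d)}
  through step 2 (unstack(c,g)): drop {holding(c)}, keep {clear(a), on(g,d), ontable(d)}, require {clear(c), handempty, on(c,g)}
    → {clear(a), clear(c), handempty, on(c,g), on(g,d), ontable(d)}
  through step 1 (putdown(b)): drop {handempty}, keep {clear(a), clear(c), on(c,g), on(g,d), ontable(d)}, require {holding(b)}
    → {clear(a), clear(c), holding(b), on(c,g), on(g,d), ontable(d)}

== RESULT ==
["clear(a)", "clear(c)", "holding(b)", "on(c,g)", "on(g,d)", "ontable(d)"]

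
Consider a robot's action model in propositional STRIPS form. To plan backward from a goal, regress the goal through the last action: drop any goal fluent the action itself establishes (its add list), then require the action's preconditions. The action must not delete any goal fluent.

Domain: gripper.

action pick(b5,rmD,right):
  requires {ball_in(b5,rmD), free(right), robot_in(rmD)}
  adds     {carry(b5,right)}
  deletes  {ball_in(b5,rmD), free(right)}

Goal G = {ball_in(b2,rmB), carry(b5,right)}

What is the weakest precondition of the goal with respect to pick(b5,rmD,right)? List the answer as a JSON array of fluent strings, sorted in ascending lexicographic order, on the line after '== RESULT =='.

Regress:
  G ∩ del = {}  (empty — regression defined)
  G \ add = {ball_in(b2,rmB), carry(b5,right)} \ {carry(b5,right)} = {ball_in(b2,rmB)}
  ∪ pre   = {ball_in(b2,rmB)} ∪ {ball_in(b5,rmD), free(right), robot_in(rmD)}
          = {ball_in(b2,rmB), ball_in(b5,rmD), free(right), robot_in(rmD)}

== RESULT ==
["ball_in(b2,rmB)", "ball_in(b5,rmD)", "free(right)", "robot_in(rmD)"]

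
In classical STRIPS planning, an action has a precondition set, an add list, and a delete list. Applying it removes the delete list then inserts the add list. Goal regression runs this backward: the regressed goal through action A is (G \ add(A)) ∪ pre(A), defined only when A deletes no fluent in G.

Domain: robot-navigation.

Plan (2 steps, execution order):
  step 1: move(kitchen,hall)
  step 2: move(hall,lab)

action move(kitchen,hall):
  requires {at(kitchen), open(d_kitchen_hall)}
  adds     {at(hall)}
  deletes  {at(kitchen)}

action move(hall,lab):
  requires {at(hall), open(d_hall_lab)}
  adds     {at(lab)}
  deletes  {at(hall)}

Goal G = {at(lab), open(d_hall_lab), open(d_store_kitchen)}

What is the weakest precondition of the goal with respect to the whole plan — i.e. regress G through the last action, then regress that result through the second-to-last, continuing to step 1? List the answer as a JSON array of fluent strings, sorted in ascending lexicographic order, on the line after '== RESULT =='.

Regress step by step:
  through step 2 (move(hall,lab)): drop {at(lab)}, keep {open(d_hall_lab), open(d_store_kitchen)}, require {at(hall), open(d_hall_lab)}
    → {at(hall), open(d_hall_lab), open(d_store_kitchen)}
  through step 1 (move(kitchen,hall)): drop {at(hall)}, keep {open(d_hall_lab), open(d_store_kitchen)}, require {at(kitchen), open(d_kitchen_hall)}
    → {at(kitchen), open(d_hall_lab), open(d_kitchen_hall), open(d_store_kitchen)}

== RESULT ==
["at(kitchen)", "open(d_hall_lab)", "open(d_kitchen_hall)", "open(d_store_kitchen)"]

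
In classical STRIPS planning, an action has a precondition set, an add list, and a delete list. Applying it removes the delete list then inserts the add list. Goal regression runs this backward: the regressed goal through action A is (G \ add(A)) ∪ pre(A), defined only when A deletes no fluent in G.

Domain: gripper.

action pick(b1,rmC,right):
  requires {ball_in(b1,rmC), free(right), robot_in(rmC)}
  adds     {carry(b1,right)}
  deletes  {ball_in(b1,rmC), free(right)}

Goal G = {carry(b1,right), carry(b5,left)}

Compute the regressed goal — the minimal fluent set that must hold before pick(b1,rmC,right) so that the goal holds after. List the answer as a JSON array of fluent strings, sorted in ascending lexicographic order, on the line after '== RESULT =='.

Compute (G \ add) ∪ pre:
  G ∩ del = {}  (empty — regression defined)
  G \ add = {carry(b1,right), carry(b5,left)} \ {carry(b1,right)} = {carry(b5,left)}
  ∪ pre   = {carry(b5,left)} ∪ {ball_in(b1,rmC), free(right), robot_in(rmC)}
          = {ball_in(b1,rmC), carry(b5,left), free(right), robot_in(rmC)}

== RESULT ==
["ball_in(b1,rmC)", "carry(b5,left)", "free(right)", "robot_in(rmC)"]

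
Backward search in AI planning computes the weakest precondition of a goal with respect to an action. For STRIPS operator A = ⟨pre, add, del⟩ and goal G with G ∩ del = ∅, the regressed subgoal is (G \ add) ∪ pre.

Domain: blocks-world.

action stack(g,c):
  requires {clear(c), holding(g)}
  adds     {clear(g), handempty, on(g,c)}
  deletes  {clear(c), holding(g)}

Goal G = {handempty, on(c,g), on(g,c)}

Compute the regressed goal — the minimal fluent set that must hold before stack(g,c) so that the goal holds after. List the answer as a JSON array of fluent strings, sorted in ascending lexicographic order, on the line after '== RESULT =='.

Compute (G \ add) ∪ pre:
  G ∩ del = {}  (empty — regression defined)
  G \ add = {handempty, on(c,g), on(g,c)} \ {clear(g), handempty, on(g,c)} = {on(c,g)}
  ∪ pre   = {on(c,g)} ∪ {clear(c), holding(g)}
          = {clear(c), holding(g), on(c,g)}

== RESULT ==
["clear(c)", "holding(g)", "on(c,g)"]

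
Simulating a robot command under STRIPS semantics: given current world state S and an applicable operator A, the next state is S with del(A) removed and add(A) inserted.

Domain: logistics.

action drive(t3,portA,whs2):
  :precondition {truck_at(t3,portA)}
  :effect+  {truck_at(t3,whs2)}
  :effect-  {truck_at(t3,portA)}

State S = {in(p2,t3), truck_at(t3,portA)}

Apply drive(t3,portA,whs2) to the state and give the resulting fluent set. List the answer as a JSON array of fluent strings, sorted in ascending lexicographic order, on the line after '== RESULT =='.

Compute (S \ del) ∪ add:
  pre ⊆ S: {truck_at(t3,portA)} ⊆ S  — applicable
  S \ del = {in(p2,t3)}
  ∪ add   = {in(p2,t3), truck_at(t3,whs2)}

== RESULT ==
["in(p2,t3)", "truck_at(t3,whs2)"]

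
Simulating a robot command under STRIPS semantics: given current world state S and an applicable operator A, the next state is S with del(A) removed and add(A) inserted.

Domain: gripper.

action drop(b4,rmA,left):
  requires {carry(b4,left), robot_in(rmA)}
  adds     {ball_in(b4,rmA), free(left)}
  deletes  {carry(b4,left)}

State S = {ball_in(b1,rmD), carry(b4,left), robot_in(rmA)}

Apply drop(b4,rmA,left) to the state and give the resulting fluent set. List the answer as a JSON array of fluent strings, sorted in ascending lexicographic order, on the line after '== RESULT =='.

Compute (S \ del) ∪ add:
  pre ⊆ S: {carry(b4,left), robot_in(rmA)} ⊆ S  — applicable
  S \ del = {ball_in(b1,rmD), robot_in(rmA)}
  ∪ add   = {ball_in(b1,rmD), ball_in(b4,rmA), free(left), robot_in(rmA)}

== RESULT ==
["ball_in(b1,rmD)", "ball_in(b4,rmA)", "free(left)", "robot_in(rmA)"]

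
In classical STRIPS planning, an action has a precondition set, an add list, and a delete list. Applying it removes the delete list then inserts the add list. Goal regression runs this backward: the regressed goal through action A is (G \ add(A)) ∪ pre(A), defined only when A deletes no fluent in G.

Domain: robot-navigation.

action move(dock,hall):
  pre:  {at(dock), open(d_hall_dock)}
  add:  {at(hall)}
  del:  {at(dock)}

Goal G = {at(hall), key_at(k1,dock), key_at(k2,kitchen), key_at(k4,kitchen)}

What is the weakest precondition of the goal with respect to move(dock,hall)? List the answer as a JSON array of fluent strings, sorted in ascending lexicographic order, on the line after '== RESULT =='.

Compute (G \ add) ∪ pre:
  G ∩ del = {}  (empty — regression defined)
  G \ add = {at(hall), key_at(k1,dock), key_at(k2,kitchen), key_at(k4,kitchen)} \ {at(hall)} = {key_at(k1,dock), key_at(k2,kitchen), key_at(k4,kitchen)}
  ∪ pre   = {key_at(k1,dock), key_at(k2,kitchen), key_at(k4,kitchen)} ∪ {at(dock), open(d_hall_dock)}
          = {at(dock), key_at(k1,dock), key_at(k2,kitchen), key_at(k4,kitchen), open(d_hall_dock)}

== RESULT ==
["at(dock)", "key_at(k1,dock)", "key_at(k2,kitchen)", "key_at(k4,kitchen)", "open(d_hall_dock)"]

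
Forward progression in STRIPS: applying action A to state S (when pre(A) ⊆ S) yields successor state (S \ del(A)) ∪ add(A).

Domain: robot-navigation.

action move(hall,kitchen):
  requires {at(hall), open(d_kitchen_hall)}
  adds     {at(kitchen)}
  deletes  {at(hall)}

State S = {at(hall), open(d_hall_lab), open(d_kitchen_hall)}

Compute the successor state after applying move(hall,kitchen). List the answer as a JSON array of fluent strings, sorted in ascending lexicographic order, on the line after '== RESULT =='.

Compute (S \ del) ∪ add:
  pre ⊆ S: {at(hall), open(d_kitchen_hall)} ⊆ S  — applicable
  S \ del = {open(d_hall_lab), open(d_kitchen_hall)}
  ∪ add   = {at(kitchen), open(d_hall_lab), open(d_kitchen_hall)}

== RESULT ==
["at(kitchen)", "open(d_hall_lab)", "open(d_kitchen_hall)"]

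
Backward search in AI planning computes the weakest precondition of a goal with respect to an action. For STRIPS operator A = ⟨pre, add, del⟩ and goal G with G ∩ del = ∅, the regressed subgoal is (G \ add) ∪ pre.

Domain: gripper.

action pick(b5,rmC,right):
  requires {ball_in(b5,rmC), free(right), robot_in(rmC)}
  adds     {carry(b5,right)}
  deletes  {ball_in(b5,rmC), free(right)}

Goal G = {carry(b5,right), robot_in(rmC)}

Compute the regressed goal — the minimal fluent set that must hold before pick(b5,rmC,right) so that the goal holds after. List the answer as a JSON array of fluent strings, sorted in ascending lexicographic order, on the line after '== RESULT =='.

Compute (G \ add) ∪ pre:
  G ∩ del = {}  (empty — regression defined)
  G \ add = {carry(b5,right), robot_in(rmC)} \ {carry(b5,right)} = {robot_in(rmC)}
  ∪ pre   = {robot_in(rmC)} ∪ {ball_in(b5,rmC), free(right), robot_in(rmC)}
          = {ball_in(b5,rmC), free(right), robot_in(rmC)}

== RESULT ==
["ball_in(b5,rmC)", "free(right)", "robot_in(rmC)"]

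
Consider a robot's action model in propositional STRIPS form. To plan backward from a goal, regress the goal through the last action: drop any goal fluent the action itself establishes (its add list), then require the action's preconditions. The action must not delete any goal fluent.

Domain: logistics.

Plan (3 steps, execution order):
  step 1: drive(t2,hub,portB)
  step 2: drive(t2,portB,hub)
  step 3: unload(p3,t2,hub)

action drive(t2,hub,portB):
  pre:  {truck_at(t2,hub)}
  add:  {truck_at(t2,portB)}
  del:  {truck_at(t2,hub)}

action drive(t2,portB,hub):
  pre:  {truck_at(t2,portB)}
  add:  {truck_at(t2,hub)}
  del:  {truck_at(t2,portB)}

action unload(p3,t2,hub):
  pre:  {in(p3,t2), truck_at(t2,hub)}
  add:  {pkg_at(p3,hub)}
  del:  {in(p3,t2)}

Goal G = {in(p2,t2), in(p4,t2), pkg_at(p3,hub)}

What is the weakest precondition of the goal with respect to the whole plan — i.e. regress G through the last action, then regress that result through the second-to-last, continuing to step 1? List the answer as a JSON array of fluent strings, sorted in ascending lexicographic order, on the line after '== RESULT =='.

Regress step by step:
  through step 3 (unload(p3,t2,hub)): drop {pkg_at(p3,hub)}, keep {in(p2,t2), in(p4,t2)}, require {in(p3,t2), truck_at(t2,hub)}
    → {in(p2,t2), in(p3,t2), in(p4,t2), truck_at(t2,hub)}
  through step 2 (drive(t2,portB,hub)): drop {truck_at(t2,hub)}, keep {in(p2,t2), in(p3,t2), in(p4,t2)}, require {truck_at(t2,portB)}
    → {in(p2,t2), in(p3,t2), in(p4,t2), truck_at(t2,portB)}
  through step 1 (drive(t2,hub,portB)): drop {truck_at(t2,portB)}, keep {in(p2,t2), in(p3,t2), in(p4,t2)}, require {truck_at(t2,hub)}
    → {in(p2,t2), in(p3,t2), in(p4,t2), truck_at(t2,hub)}

== RESULT ==
["in(p2,t2)", "in(p3,t2)", "in(p4,t2)", "truck_at(t2,hub)"]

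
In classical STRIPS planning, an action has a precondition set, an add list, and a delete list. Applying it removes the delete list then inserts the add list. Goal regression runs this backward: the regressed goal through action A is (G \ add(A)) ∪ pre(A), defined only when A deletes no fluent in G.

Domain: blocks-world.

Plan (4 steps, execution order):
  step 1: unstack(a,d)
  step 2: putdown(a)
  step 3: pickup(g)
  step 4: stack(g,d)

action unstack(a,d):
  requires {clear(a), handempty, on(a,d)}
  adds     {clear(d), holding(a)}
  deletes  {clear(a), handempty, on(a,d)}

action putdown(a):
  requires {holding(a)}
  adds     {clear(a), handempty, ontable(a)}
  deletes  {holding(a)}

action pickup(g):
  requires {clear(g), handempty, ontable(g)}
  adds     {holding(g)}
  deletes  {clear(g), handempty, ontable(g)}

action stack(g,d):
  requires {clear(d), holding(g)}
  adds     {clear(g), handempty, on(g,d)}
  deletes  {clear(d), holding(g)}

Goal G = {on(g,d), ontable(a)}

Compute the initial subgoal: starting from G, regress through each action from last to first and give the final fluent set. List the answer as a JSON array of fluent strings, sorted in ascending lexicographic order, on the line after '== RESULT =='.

Work backward from the goal:
  through step 4 (stack(g,d)): drop {on(g,d)}, keep {ontable(a)}, require {clear(d), holding(g)}
    → {clear(d), holding(g), ontable(a)}
  through step 3 (pickup(g)): drop {holding(g)}, keep {clear(d), ontable(a)}, require {clear(g), handempty, ontable(g)}
    → {clear(d), clear(g), handempty, ontable(a), ontable(g)}
  through step 2 (putdown(a)): drop {handempty, ontable(a)}, keep {clear(d), clear(g), ontable(g)}, require {holding(a)}
    → {clear(d), clear(g), holding(a), ontable(g)}
  through step 1 (unstack(a,d)): drop {clear(d), holding(a)}, keep {clear(g), ontable(g)}, require {clear(a), handempty, on(a,d)}
    → {clear(a), clear(g), handempty, on(a,d), ontable(g)}

== RESULT ==
["clear(a)", "clear(g)", "handempty", "on(a,d)", "ontable(g)"]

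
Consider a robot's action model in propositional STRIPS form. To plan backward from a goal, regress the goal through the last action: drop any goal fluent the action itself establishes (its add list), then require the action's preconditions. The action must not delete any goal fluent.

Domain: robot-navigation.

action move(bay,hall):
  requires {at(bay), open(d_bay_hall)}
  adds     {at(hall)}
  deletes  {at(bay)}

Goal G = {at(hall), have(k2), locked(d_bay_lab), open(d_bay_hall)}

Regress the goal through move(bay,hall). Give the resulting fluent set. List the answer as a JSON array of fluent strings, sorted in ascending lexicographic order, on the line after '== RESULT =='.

Compute (G \ add) ∪ pre:
  G ∩ del = {}  (empty — regression defined)
  G \ add = {at(hall), have(k2), locked(d_bay_lab), open(d_bay_hall)} \ {at(hall)} = {have(k2), locked(d_bay_lab), open(d_bay_hall)}
  ∪ pre   = {have(k2), locked(d_bay_lab), open(d_bay_hall)} ∪ {at(bay), open(d_bay_hall)}
          = {at(bay), have(k2), locked(d_bay_lab), open(d_bay_hall)}

== RESULT ==
["at(bay)", "have(k2)", "locked(d_bay_lab)", "open(d_bay_hall)"]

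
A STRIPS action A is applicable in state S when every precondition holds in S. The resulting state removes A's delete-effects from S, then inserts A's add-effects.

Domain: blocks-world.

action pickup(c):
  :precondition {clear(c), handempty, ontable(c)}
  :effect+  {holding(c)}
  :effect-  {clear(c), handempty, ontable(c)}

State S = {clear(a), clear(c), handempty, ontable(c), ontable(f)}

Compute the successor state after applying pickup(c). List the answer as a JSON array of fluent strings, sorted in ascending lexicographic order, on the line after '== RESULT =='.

Progress:
  pre ⊆ S: {clear(c), handempty, ontable(c)} ⊆ S  — applicable
  S \ del = {clear(a), ontable(f)}
  ∪ add   = {clear(a), holding(c), ontable(f)}

== RESULT ==
["clear(a)", "holding(c)", "ontable(f)"]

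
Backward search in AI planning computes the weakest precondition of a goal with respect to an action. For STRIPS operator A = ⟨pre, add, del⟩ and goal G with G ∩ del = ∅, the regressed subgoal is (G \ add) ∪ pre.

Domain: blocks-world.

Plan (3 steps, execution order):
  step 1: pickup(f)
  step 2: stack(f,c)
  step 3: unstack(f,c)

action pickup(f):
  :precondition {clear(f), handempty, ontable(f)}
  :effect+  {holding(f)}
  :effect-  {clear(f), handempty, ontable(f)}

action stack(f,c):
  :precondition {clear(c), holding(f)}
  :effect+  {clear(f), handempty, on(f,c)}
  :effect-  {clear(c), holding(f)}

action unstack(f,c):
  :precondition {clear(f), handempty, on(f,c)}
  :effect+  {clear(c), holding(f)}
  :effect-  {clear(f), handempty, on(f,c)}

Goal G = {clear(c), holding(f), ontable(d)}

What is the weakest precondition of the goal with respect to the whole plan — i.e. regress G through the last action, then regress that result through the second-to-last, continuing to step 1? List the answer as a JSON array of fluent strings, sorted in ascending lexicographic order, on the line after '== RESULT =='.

Regress step by step:
  through step 3 (unstack(f,c)): drop {clear(c), holding(f)}, keep {ontable(d)}, require {clear(f), handempty, on(f,c)}
    → {clear(f), handempty, on(f,c), ontable(d)}
  through step 2 (stack(f,c)): drop {clear(f), handempty, on(f,c)}, keep {ontable(d)}, require {clear(c), holding(f)}
    → {clear(c), holding(f), ontable(d)}
  through step 1 (pickup(f)): drop {holding(f)}, keep {clear(c), ontable(d)}, require {clear(f), handempty, ontable(f)}
    → {clear(c), clear(f), handempty, ontable(d), ontable(f)}

== RESULT ==
["clear(c)", "clear(f)", "handempty", "ontable(d)", "ontable(f)"]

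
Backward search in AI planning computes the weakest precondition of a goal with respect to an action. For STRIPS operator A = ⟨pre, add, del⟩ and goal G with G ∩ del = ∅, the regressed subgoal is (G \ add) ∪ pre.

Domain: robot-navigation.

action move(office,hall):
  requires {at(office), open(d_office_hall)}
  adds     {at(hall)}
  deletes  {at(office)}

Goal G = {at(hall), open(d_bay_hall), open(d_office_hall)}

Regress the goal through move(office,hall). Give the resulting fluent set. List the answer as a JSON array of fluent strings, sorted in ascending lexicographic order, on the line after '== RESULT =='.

Compute (G \ add) ∪ pre:
  G ∩ del = {}  (empty — regression defined)
  G \ add = {at(hall), open(d_bay_hall), open(d_office_hall)} \ {at(hall)} = {open(d_bay_hall), open(d_office_hall)}
  ∪ pre   = {open(d_bay_hall), open(d_office_hall)} ∪ {at(office), open(d_office_hall)}
          = {at(office), open(d_bay_hall), open(d_office_hall)}

== RESULT ==
["at(office)", "open(d_bay_hall)", "open(d_office_hall)"]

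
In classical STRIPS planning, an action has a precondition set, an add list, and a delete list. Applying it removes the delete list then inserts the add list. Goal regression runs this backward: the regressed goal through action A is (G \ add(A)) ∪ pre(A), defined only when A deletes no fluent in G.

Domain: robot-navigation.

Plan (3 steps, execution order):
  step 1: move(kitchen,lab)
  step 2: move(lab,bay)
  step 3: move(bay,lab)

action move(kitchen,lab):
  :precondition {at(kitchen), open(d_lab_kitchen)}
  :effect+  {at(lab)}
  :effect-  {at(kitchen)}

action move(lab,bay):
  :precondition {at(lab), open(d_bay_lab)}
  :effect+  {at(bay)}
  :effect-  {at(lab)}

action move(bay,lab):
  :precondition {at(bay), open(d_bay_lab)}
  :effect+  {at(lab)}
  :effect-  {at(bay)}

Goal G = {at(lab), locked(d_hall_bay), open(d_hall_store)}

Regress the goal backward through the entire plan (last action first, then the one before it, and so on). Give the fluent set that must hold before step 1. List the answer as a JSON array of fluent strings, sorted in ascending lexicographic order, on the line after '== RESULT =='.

Work backward from the goal:
  through step 3 (move(bay,lab)): drop {at(lab)}, keep {locked(d_hall_bay), open(d_hall_store)}, require {at(bay), open(d_bay_lab)}
    → {at(bay), locked(d_hall_bay), open(d_bay_lab), open(d_hall_store)}
  through step 2 (move(lab,bay)): drop {at(bay)}, keep {locked(d_hall_bay), open(d_bay_lab), open(d_hall_store)}, require {at(lab), open(d_bay_lab)}
    → {at(lab), locked(d_hall_bay), open(d_bay_lab), open(d_hall_store)}
  through step 1 (move(kitchen,lab)): drop {at(lab)}, keep {locked(d_hall_bay), open(d_bay_lab), open(d_hall_store)}, require {at(kitchen), open(d_lab_kitchen)}
    → {at(kitchen), locked(d_hall_bay), open(d_bay_lab), open(d_hall_store), open(d_lab_kitchen)}

== RESULT ==
["at(kitchen)", "locked(d_hall_bay)", "open(d_bay_lab)", "open(d_hall_store)", "open(d_lab_kitchen)"]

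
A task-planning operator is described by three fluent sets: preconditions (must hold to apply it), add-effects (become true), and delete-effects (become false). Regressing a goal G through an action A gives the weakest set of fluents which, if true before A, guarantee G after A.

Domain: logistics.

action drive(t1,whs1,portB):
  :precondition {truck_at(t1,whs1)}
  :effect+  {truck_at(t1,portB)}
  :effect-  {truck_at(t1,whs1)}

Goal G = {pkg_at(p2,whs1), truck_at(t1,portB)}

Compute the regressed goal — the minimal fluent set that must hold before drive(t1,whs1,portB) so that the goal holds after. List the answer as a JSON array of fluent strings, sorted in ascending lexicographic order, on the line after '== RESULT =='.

Compute (G \ add) ∪ pre:
  G ∩ del = {}  (empty — regression defined)
  G \ add = {pkg_at(p2,whs1), truck_at(t1,portB)} \ {truck_at(t1,portB)} = {pkg_at(p2,whs1)}
  ∪ pre   = {pkg_at(p2,whs1)} ∪ {truck_at(t1,whs1)}
          = {pkg_at(p2,whs1), truck_at(t1,whs1)}

== RESULT ==
["pkg_at(p2,whs1)", "truck_at(t1,whs1)"]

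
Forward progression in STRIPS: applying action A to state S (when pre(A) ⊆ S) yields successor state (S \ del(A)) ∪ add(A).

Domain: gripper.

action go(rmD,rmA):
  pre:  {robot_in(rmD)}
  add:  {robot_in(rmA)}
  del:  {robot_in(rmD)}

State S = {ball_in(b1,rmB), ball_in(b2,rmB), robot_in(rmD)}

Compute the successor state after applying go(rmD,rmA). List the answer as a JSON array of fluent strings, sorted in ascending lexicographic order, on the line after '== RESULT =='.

Compute (S \ del) ∪ add:
  pre ⊆ S: {robot_in(rmD)} ⊆ S  — applicable
  S \ del = {ball_in(b1,rmB), ball_in(b2,rmB)}
  ∪ add   = {ball_in(b1,rmB), ball_in(b2,rmB), robot_in(rmA)}

== RESULT ==
["ball_in(b1,rmB)", "ball_in(b2,rmB)", "robot_in(rmA)"]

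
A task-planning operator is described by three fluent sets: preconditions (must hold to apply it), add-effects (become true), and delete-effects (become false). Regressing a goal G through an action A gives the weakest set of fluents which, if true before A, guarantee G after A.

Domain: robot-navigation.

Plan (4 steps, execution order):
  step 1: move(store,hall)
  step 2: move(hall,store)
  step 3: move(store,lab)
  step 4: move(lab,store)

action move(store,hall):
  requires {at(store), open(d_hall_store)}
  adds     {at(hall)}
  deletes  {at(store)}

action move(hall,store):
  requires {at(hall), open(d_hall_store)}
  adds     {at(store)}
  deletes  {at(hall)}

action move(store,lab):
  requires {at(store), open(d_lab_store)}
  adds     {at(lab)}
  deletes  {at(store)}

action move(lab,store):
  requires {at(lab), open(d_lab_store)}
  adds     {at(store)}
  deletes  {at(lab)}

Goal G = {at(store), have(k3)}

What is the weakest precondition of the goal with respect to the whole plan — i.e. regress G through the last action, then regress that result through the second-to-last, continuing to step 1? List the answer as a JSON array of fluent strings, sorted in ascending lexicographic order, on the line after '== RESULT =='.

Work backward from the goal:
  through step 4 (move(lab,store)): drop {at(store)}, keep {have(k3)}, require {at(lab), open(d_lab_store)}
    → {at(lab), have(k3), open(d_lab_store)}
  through step 3 (move(store,lab)): drop {at(lab)}, keep {have(k3), open(d_lab_store)}, require {at(store), open(d_lab_store)}
    → {at(store), have(k3), open(d_lab_store)}
  through step 2 (move(hall,store)): drop {at(store)}, keep {have(k3), open(d_lab_store)}, require {at(hall), open(d_hall_store)}
    → {at(hall), have(k3), open(d_hall_store), open(d_lab_store)}
  through step 1 (move(store,hall)): drop {at(hall)}, keep {have(k3), open(d_hall_store), open(d_lab_store)}, require {at(store), open(d_hall_store)}
    → {at(store), have(k3), open(d_hall_store), open(d_lab_store)}

== RESULT ==
["at(store)", "have(k3)", "open(d_hall_store)", "open(d_lab_store)"]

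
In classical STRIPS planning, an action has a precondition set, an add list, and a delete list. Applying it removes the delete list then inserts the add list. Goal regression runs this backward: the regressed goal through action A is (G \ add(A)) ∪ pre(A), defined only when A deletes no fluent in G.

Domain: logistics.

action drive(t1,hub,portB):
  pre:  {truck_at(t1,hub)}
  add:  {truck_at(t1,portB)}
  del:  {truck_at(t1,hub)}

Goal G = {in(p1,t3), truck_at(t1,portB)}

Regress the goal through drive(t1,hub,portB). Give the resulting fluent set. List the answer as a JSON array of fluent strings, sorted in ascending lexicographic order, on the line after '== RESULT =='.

Regress:
  G ∩ del = {}  (empty — regression defined)
  G \ add = {in(p1,t3), truck_at(t1,portB)} \ {truck_at(t1,portB)} = {in(p1,t3)}
  ∪ pre   = {in(p1,t3)} ∪ {truck_at(t1,hub)}
          = {in(p1,t3), truck_at(t1,hub)}

== RESULT ==
["in(p1,t3)", "truck_at(t1,hub)"]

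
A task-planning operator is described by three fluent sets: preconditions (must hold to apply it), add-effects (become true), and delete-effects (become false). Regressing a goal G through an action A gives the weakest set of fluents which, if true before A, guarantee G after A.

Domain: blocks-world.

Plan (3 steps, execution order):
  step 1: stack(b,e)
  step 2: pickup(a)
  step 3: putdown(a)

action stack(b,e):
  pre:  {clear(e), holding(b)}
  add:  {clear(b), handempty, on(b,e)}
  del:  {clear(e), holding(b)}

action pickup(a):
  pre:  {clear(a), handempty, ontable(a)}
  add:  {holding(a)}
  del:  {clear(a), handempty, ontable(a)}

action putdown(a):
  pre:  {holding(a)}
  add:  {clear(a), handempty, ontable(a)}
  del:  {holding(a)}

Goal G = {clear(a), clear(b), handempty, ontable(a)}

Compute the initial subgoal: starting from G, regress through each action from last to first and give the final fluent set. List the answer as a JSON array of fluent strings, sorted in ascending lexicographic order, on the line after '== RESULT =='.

Work backward from the goal:
  through step 3 (putdown(a)): drop {clear(a), handempty, ontable(a)}, keep {clear(b)}, require {holding(a)}
    → {clear(b), holding(a)}
  through step 2 (pickup(a)): drop {holding(a)}, keep {clear(b)}, require {clear(a), handempty, ontable(a)}
    → {clear(a), clear(b), handempty, ontable(a)}
  through step 1 (stack(b,e)): drop {clear(b), handempty}, keep {clear(a), ontable(a)}, require {clear(e), holding(b)}
    → {clear(a), clear(e), holding(b), ontable(a)}

== RESULT ==
["clear(a)", "clear(e)", "holding(b)", "ontable(a)"]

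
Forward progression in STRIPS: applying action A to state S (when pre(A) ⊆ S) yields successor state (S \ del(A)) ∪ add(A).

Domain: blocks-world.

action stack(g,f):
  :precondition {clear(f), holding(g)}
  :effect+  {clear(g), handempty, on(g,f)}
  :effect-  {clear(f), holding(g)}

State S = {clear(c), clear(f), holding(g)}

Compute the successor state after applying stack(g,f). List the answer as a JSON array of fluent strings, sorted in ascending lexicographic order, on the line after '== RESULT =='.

Compute (S \ del) ∪ add:
  pre ⊆ S: {clear(f), holding(g)} ⊆ S  — applicable
  S \ del = {clear(c)}
  ∪ add   = {clear(c), clear(g), handempty, on(g,f)}

== RESULT ==
["clear(c)", "clear(g)", "handempty", "on(g,f)"]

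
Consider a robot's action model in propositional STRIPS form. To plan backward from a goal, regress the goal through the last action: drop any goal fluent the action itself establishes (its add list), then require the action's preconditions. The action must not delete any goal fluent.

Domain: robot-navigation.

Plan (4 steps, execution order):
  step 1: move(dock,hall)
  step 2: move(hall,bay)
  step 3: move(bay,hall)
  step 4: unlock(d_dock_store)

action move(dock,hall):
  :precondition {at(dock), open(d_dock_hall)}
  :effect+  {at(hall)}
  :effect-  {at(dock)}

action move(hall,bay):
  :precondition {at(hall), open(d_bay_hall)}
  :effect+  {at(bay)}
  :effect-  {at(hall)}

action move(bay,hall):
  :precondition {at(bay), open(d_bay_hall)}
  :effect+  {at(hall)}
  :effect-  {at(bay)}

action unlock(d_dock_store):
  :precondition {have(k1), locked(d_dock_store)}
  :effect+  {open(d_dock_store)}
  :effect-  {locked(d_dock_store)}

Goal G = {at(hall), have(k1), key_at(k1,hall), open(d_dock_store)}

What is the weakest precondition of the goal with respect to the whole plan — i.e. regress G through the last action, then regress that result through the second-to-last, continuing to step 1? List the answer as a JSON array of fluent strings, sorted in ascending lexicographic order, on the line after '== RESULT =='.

Regress step by step:
  through step 4 (unlock(d_dock_store)): drop {open(d_dock_store)}, keep {at(hall), have(k1), key_at(k1,hall)}, require {have(k1), locked(d_dock_store)}
    → {at(hall), have(k1), key_at(k1,hall), locked(d_dock_store)}
  through step 3 (move(bay,hall)): drop {at(hall)}, keep {have(k1), key_at(k1,hall), locked(d_dock_store)}, require {at(bay), open(d_bay_hall)}
    → {at(bay), have(k1), key_at(k1,hall), locked(d_dock_store), open(d_bay_hall)}
  through step 2 (move(hall,bay)): drop {at(bay)}, keep {have(k1), key_at(k1,hall), locked(d_dock_store), open(d_bay_hall)}, require {at(hall), open(d_bay_hall)}
    → {at(hall), have(k1), key_at(k1,hall), locked(d_dock_store), open(d_bay_hall)}
  through step 1 (move(dock,hall)): drop {at(hall)}, keep {have(k1), key_at(k1,hall), locked(d_dock_store), open(d_bay_hall)}, require {at(dock), open(d_dock_hall)}
    → {at(dock), have(k1), key_at(k1,hall), locked(d_dock_store), open(d_bay_hall), open(d_dock_hall)}

== RESULT ==
["at(dock)", "have(k1)", "key_at(k1,hall)", "locked(d_dock_store)", "open(d_bay_hall)", "open(d_dock_hall)"]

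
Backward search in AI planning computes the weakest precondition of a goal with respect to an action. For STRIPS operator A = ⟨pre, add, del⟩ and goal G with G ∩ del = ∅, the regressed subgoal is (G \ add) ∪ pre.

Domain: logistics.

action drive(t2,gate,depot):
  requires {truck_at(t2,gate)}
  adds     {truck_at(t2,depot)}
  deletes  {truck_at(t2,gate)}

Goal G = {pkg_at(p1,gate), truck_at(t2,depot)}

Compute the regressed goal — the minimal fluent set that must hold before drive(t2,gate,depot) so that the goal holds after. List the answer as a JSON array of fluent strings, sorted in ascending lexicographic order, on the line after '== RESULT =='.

Regress:
  G ∩ del = {}  (empty — regression defined)
  G \ add = {pkg_at(p1,gate), truck_at(t2,depot)} \ {truck_at(t2,depot)} = {pkg_at(p1,gate)}
  ∪ pre   = {pkg_at(p1,gate)} ∪ {truck_at(t2,gate)}
          = {pkg_at(p1,gate), truck_at(t2,gate)}

== RESULT ==
["pkg_at(p1,gate)", "truck_at(t2,gate)"]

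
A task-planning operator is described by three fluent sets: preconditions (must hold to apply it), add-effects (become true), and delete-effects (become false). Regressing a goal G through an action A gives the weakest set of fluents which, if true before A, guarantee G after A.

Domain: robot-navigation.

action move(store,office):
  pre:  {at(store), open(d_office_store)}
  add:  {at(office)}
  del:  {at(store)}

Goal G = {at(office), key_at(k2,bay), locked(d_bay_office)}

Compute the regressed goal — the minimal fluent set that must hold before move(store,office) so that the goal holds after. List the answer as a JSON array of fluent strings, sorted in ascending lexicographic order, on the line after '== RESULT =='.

Compute (G \ add) ∪ pre:
  G ∩ del = {}  (empty — regression defined)
  G \ add = {at(office), key_at(k2,bay), locked(d_bay_office)} \ {at(office)} = {key_at(k2,bay), locked(d_bay_office)}
  ∪ pre   = {key_at(k2,bay), locked(d_bay_office)} ∪ {at(store), open(d_office_store)}
          = {at(store), key_at(k2,bay), locked(d_bay_office), open(d_office_store)}

== RESULT ==
["at(store)", "key_at(k2,bay)", "locked(d_bay_office)", "open(d_office_store)"]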